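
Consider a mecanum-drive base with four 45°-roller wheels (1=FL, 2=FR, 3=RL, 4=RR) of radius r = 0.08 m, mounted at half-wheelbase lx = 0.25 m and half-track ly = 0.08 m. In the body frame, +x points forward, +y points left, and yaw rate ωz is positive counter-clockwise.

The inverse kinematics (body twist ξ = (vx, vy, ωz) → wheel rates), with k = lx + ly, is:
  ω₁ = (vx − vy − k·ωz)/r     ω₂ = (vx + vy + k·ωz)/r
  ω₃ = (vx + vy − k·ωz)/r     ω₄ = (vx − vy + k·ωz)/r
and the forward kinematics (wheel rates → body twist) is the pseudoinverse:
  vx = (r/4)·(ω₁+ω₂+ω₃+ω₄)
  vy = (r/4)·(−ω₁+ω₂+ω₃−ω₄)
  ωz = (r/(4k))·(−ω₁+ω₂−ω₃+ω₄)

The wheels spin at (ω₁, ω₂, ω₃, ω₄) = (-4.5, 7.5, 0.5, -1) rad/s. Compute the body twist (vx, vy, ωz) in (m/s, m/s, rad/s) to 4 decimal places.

k = lx + ly = 0.25 + 0.08 = 0.3300
ω₁+ω₂+ω₃+ω₄ = 2.5000  →  vx = (0.08/4)·2.5000 = 0.0500
−ω₁+ω₂+ω₃−ω₄ = 13.5000  →  vy = (0.08/4)·13.5000 = 0.2700
−ω₁+ω₂−ω₃+ω₄ = 10.5000  →  ωz = (0.08/1.3200)·10.5000 = 0.6364

(0.0500, 0.2700, 0.6364)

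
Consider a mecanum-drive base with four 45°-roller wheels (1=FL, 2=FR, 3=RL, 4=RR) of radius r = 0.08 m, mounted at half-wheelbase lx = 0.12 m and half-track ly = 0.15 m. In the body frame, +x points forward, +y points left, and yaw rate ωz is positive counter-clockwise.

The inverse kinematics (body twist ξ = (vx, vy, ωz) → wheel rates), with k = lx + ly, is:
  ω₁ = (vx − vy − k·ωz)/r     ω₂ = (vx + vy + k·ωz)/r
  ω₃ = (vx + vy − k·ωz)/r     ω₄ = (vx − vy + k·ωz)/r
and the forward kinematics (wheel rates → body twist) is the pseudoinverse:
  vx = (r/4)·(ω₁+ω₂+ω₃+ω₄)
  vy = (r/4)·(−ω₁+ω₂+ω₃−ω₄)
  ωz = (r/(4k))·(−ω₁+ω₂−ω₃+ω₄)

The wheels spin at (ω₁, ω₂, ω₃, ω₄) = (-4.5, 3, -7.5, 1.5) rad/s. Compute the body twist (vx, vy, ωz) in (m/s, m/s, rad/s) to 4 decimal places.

(-0.1500, -0.0300, 1.2222)

k = lx + ly = 0.12 + 0.15 = 0.2700
ω₁+ω₂+ω₃+ω₄ = -7.5000  →  vx = (0.08/4)·-7.5000 = -0.1500
−ω₁+ω₂+ω₃−ω₄ = -1.5000  →  vy = (0.08/4)·-1.5000 = -0.0300
−ω₁+ω₂−ω₃+ω₄ = 16.5000  →  ωz = (0.08/1.0800)·16.5000 = 1.2222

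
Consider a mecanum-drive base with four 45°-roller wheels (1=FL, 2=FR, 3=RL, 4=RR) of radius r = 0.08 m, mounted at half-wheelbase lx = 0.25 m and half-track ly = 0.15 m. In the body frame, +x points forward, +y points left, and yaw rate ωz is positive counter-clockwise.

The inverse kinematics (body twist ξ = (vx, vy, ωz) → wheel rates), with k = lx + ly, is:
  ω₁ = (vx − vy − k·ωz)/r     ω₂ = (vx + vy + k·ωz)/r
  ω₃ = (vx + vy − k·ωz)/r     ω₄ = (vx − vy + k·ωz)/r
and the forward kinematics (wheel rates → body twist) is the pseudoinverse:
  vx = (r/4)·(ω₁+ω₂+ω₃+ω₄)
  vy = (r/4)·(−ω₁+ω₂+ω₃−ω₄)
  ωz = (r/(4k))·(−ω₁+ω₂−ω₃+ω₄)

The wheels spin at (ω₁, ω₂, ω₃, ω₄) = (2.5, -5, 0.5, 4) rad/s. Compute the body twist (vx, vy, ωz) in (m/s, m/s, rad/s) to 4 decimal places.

(0.0400, -0.2200, -0.2000)

k = lx + ly = 0.25 + 0.15 = 0.4000
ω₁+ω₂+ω₃+ω₄ = 2.0000  →  vx = (0.08/4)·2.0000 = 0.0400
−ω₁+ω₂+ω₃−ω₄ = -11.0000  →  vy = (0.08/4)·-11.0000 = -0.2200
−ω₁+ω₂−ω₃+ω₄ = -4.0000  →  ωz = (0.08/1.6000)·-4.0000 = -0.2000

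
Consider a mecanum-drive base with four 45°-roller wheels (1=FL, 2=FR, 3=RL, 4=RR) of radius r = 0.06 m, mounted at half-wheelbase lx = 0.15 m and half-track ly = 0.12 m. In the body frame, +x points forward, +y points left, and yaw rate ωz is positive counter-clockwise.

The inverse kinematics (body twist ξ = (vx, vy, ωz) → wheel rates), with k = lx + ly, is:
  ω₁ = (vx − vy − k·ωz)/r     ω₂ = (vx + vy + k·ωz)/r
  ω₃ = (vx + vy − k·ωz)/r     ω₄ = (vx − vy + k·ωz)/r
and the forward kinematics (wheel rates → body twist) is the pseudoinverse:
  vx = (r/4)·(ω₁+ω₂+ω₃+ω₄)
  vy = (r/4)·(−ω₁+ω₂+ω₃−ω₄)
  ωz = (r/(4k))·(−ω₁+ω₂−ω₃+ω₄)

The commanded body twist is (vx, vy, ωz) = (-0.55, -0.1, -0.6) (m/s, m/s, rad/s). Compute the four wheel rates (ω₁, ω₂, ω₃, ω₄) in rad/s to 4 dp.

k = lx + ly = 0.15 + 0.12 = 0.2700;  k·ωz = 0.2700·-0.6 = -0.1620
ω₁ (FL) = (vx − vy − k·ωz)/r = -0.2880/0.06 = -4.8000
ω₂ (FR) = (vx + vy + k·ωz)/r = -0.8120/0.06 = -13.5333
ω₃ (RL) = (vx + vy − k·ωz)/r = -0.4880/0.06 = -8.1333
ω₄ (RR) = (vx − vy + k·ωz)/r = -0.6120/0.06 = -10.2000

(-4.8000, -13.5333, -8.1333, -10.2000)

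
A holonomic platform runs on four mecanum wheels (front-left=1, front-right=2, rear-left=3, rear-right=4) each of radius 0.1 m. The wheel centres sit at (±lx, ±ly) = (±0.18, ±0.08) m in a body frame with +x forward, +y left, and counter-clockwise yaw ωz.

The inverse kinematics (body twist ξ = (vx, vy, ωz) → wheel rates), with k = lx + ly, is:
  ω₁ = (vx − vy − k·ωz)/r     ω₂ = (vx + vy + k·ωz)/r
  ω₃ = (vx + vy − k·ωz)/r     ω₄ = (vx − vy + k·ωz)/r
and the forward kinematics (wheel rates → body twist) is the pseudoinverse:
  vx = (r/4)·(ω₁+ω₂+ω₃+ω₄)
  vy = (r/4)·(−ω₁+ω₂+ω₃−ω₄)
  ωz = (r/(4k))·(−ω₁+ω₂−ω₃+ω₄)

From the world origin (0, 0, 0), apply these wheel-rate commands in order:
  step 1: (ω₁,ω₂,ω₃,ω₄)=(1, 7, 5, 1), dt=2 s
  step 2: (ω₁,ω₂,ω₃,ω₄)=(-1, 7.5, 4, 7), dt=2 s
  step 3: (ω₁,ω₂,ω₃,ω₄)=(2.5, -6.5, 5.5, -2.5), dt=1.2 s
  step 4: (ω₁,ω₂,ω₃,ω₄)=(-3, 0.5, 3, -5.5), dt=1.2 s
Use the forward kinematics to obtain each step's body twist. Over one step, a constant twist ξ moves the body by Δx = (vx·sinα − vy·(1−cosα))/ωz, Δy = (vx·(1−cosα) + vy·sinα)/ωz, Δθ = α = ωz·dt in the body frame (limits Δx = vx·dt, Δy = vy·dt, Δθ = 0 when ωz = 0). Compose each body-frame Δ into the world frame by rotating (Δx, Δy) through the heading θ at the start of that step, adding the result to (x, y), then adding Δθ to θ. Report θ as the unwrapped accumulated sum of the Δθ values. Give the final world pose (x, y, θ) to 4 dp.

step 1: ξ=(vx,vy,ωz)=(0.3500, 0.2500, 0.1923), dt=2.0 → body Δ=(0.5879, 0.6207, 0.3846) → world pose (0.5879, 0.6207, 0.3846)
step 2: ξ=(vx,vy,ωz)=(0.4375, 0.1375, 1.1058), dt=2.0 → body Δ=(0.1185, 0.7319, 2.2115) → world pose (0.4231, 1.3436, 2.5962)
step 3: ξ=(vx,vy,ωz)=(-0.0250, -0.0250, -1.6346), dt=1.2 → body Δ=(-0.0353, 0.0070, -1.9615) → world pose (0.4497, 1.3193, 0.6346)
step 4: ξ=(vx,vy,ωz)=(-0.1250, 0.3000, -0.4808), dt=1.2 → body Δ=(-0.0408, 0.3824, -0.5769) → world pose (0.1901, 1.6031, 0.0577)

(0.1901, 1.6031, 0.0577)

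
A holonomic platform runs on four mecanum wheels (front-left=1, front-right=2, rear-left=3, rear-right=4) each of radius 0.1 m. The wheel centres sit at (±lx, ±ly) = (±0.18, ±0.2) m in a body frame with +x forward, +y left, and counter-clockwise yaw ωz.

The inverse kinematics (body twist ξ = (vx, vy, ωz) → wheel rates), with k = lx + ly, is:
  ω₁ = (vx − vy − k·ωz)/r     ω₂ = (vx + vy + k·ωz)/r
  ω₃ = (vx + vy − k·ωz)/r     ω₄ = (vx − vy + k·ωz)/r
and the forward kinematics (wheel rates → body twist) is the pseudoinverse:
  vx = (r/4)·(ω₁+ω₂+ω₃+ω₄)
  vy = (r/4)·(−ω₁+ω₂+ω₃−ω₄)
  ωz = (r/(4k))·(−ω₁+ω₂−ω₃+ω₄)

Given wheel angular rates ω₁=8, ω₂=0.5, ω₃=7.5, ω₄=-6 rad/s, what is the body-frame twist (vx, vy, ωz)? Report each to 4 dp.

k = lx + ly = 0.18 + 0.2 = 0.3800
ω₁+ω₂+ω₃+ω₄ = 10.0000  →  vx = (0.1/4)·10.0000 = 0.2500
−ω₁+ω₂+ω₃−ω₄ = 6.0000  →  vy = (0.1/4)·6.0000 = 0.1500
−ω₁+ω₂−ω₃+ω₄ = -21.0000  →  ωz = (0.1/1.5200)·-21.0000 = -1.3816

(0.2500, 0.1500, -1.3816)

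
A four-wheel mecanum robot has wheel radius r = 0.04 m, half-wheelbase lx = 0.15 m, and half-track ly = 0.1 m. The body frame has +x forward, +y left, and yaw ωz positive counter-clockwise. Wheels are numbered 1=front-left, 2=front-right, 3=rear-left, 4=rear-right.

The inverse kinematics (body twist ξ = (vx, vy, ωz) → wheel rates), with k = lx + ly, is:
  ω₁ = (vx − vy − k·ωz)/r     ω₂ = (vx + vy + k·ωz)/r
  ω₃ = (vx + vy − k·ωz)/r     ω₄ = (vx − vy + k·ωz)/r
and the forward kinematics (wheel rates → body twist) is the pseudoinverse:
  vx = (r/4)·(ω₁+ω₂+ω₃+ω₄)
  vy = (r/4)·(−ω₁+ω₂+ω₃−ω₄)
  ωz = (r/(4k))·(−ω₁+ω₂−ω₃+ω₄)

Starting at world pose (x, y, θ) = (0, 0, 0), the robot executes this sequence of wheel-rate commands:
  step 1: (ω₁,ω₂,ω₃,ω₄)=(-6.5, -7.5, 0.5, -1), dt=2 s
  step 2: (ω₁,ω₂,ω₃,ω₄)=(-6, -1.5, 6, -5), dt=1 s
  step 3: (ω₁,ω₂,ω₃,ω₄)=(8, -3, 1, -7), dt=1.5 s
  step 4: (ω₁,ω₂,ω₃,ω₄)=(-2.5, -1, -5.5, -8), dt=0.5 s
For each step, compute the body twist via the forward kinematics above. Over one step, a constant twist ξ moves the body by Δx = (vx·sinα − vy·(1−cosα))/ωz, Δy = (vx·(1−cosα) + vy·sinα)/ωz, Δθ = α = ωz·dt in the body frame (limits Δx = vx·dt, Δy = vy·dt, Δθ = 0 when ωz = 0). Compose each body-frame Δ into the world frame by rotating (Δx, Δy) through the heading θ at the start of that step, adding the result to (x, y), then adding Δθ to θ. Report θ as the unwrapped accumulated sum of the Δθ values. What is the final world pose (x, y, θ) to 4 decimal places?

step 1: ξ=(vx,vy,ωz)=(-0.1450, 0.0050, -0.1000), dt=2.0 → body Δ=(-0.2871, 0.0388, -0.2000) → world pose (-0.2871, 0.0388, -0.2000)
step 2: ξ=(vx,vy,ωz)=(-0.0650, 0.1550, -0.2600), dt=1.0 → body Δ=(-0.0442, 0.1617, -0.2600) → world pose (-0.2983, 0.2061, -0.4600)
step 3: ξ=(vx,vy,ωz)=(-0.0100, -0.0300, -0.7600), dt=1.5 → body Δ=(-0.0349, -0.0282, -1.1400) → world pose (-0.3421, 0.1963, -1.6000)
step 4: ξ=(vx,vy,ωz)=(-0.1700, 0.0400, -0.0400), dt=0.5 → body Δ=(-0.0848, 0.0208, -0.0200) → world pose (-0.3188, 0.2805, -1.6200)

(-0.3188, 0.2805, -1.6200)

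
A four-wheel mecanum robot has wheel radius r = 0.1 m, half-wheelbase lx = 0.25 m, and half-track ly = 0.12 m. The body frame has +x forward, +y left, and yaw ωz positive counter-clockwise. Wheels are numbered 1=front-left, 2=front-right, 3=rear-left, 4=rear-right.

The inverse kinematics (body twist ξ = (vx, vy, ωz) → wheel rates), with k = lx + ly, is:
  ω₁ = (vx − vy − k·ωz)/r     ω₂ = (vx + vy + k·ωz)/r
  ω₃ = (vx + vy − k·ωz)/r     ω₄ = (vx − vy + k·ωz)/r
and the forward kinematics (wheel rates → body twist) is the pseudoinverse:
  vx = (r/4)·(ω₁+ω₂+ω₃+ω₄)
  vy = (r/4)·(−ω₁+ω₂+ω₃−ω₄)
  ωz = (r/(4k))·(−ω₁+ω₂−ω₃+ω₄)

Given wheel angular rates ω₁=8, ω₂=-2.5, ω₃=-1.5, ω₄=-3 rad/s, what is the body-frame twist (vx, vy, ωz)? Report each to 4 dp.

(0.0250, -0.2250, -0.8108)

k = lx + ly = 0.25 + 0.12 = 0.3700
ω₁+ω₂+ω₃+ω₄ = 1.0000  →  vx = (0.1/4)·1.0000 = 0.0250
−ω₁+ω₂+ω₃−ω₄ = -9.0000  →  vy = (0.1/4)·-9.0000 = -0.2250
−ω₁+ω₂−ω₃+ω₄ = -12.0000  →  ωz = (0.1/1.4800)·-12.0000 = -0.8108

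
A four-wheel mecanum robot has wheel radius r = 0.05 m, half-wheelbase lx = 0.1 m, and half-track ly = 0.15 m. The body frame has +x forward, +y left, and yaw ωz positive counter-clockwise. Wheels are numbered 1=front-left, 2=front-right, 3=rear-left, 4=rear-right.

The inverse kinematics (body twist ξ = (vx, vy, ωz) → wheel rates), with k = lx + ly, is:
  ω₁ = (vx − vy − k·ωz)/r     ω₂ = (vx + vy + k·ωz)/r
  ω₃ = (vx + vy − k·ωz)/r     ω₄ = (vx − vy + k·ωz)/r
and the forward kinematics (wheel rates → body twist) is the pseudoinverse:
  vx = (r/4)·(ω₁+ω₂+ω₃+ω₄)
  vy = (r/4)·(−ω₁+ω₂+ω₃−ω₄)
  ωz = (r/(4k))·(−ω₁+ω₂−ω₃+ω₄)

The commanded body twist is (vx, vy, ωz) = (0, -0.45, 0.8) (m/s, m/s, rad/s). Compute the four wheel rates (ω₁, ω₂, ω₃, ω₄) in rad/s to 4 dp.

(5.0000, -5.0000, -13.0000, 13.0000)

k = lx + ly = 0.1 + 0.15 = 0.2500;  k·ωz = 0.2500·0.8 = 0.2000
ω₁ (FL) = (vx − vy − k·ωz)/r = 0.2500/0.05 = 5.0000
ω₂ (FR) = (vx + vy + k·ωz)/r = -0.2500/0.05 = -5.0000
ω₃ (RL) = (vx + vy − k·ωz)/r = -0.6500/0.05 = -13.0000
ω₄ (RR) = (vx − vy + k·ωz)/r = 0.6500/0.05 = 13.0000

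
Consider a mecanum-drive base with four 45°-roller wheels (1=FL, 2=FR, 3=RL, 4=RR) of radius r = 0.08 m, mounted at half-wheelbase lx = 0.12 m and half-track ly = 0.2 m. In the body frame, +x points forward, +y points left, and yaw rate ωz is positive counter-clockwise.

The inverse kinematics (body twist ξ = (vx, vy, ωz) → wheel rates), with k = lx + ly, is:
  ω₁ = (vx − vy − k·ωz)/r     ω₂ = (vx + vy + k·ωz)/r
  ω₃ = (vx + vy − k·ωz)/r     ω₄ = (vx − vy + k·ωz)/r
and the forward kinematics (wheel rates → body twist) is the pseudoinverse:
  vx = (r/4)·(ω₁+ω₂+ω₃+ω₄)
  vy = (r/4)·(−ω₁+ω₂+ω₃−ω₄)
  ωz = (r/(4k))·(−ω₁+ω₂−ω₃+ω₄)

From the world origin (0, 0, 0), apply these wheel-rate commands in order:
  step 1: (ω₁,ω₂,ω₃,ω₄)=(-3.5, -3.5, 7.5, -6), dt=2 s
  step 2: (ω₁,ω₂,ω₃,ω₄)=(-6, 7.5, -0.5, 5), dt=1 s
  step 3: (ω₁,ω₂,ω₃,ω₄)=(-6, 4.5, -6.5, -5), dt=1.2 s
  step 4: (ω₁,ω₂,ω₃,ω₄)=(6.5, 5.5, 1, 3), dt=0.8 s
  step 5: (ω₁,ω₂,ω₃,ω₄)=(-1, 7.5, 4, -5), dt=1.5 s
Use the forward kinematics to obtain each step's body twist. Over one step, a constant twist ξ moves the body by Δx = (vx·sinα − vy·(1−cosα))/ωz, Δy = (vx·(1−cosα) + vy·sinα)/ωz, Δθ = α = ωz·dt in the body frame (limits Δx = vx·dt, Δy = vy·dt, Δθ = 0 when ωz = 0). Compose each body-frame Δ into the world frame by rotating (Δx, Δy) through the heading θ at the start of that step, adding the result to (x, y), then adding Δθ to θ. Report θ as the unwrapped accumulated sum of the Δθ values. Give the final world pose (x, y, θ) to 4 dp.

(0.3089, 1.2637, 0.4031)

step 1: ξ=(vx,vy,ωz)=(-0.1100, 0.2700, -0.8438), dt=2.0 → body Δ=(0.2278, 0.4634, -1.6875) → world pose (0.2278, 0.4634, -1.6875)
step 2: ξ=(vx,vy,ωz)=(0.1200, 0.1600, 1.1875), dt=1.0 → body Δ=(0.0094, 0.1882, 1.1875) → world pose (0.4136, 0.4321, -0.5000)
step 3: ξ=(vx,vy,ωz)=(-0.2600, 0.1800, 0.7500), dt=1.2 → body Δ=(-0.3624, 0.0568, 0.9000) → world pose (0.1229, 0.6557, 0.4000)
step 4: ξ=(vx,vy,ωz)=(0.3200, -0.0600, 0.0625), dt=0.8 → body Δ=(0.2571, -0.0416, 0.0500) → world pose (0.3759, 0.7176, 0.4500)
step 5: ξ=(vx,vy,ωz)=(0.1100, 0.3500, -0.0312), dt=1.5 → body Δ=(0.1772, 0.5209, -0.0469) → world pose (0.3089, 1.2637, 0.4031)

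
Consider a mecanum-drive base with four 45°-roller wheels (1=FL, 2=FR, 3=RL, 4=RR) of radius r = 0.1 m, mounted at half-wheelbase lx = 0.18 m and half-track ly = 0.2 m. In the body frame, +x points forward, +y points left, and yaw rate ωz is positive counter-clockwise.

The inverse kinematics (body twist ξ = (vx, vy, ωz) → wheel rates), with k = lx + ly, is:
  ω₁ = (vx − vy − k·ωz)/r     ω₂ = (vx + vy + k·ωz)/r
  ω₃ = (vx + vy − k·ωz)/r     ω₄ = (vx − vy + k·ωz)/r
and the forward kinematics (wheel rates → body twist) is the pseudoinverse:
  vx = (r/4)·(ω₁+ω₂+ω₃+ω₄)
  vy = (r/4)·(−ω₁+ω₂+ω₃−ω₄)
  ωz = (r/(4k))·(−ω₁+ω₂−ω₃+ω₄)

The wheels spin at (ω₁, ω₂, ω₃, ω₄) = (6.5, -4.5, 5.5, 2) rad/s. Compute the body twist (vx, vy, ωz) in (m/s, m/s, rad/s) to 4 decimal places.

(0.2375, -0.1875, -0.9539)

k = lx + ly = 0.18 + 0.2 = 0.3800
ω₁+ω₂+ω₃+ω₄ = 9.5000  →  vx = (0.1/4)·9.5000 = 0.2375
−ω₁+ω₂+ω₃−ω₄ = -7.5000  →  vy = (0.1/4)·-7.5000 = -0.1875
−ω₁+ω₂−ω₃+ω₄ = -14.5000  →  ωz = (0.1/1.5200)·-14.5000 = -0.9539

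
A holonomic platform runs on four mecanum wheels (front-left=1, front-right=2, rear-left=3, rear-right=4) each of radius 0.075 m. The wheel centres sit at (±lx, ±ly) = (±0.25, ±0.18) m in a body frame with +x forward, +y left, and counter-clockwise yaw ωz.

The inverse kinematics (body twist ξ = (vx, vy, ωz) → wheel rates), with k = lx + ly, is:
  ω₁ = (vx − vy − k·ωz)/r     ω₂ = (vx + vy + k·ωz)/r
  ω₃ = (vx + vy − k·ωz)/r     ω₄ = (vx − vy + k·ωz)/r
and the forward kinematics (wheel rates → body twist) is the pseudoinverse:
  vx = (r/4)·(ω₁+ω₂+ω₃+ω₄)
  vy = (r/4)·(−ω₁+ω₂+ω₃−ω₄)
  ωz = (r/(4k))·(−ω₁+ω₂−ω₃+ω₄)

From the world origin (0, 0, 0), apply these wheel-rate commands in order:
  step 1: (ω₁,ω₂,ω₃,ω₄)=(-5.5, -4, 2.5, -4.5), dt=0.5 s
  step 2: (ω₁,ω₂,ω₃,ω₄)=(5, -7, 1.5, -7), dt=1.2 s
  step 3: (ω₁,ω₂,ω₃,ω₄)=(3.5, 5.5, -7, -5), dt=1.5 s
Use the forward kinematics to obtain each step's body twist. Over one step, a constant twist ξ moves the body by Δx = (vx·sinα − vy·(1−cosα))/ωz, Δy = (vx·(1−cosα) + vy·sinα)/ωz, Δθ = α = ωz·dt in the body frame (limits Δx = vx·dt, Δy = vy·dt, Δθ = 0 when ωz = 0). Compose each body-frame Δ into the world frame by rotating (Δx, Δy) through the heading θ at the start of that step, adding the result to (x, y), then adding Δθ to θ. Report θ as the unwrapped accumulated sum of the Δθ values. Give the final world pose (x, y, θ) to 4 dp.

step 1: ξ=(vx,vy,ωz)=(-0.2156, 0.1594, -0.2398), dt=0.5 → body Δ=(-0.1028, 0.0860, -0.1199) → world pose (-0.1028, 0.0860, -0.1199)
step 2: ξ=(vx,vy,ωz)=(-0.1406, -0.0656, -0.8939), dt=1.2 → body Δ=(-0.1765, 0.0177, -1.0727) → world pose (-0.2759, 0.1246, -1.1926)
step 3: ξ=(vx,vy,ωz)=(-0.0563, 0.0000, 0.1744), dt=1.5 → body Δ=(-0.0834, -0.0110, 0.2616) → world pose (-0.3169, 0.1981, -0.9310)

(-0.3169, 0.1981, -0.9310)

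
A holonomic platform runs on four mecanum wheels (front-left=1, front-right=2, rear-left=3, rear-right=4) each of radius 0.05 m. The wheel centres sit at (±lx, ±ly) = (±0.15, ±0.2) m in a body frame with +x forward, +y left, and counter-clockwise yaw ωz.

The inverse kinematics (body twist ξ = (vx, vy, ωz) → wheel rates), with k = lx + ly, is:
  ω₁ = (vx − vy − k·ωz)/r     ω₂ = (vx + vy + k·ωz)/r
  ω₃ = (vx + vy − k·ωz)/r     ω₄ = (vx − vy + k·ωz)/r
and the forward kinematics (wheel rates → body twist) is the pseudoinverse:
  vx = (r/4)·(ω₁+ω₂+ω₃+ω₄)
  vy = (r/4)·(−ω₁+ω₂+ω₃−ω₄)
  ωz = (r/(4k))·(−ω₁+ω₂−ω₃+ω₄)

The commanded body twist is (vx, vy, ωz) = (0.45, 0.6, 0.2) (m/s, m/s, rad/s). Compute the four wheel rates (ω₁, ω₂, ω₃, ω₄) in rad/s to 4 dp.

k = lx + ly = 0.15 + 0.2 = 0.3500;  k·ωz = 0.3500·0.2 = 0.0700
ω₁ (FL) = (vx − vy − k·ωz)/r = -0.2200/0.05 = -4.4000
ω₂ (FR) = (vx + vy + k·ωz)/r = 1.1200/0.05 = 22.4000
ω₃ (RL) = (vx + vy − k·ωz)/r = 0.9800/0.05 = 19.6000
ω₄ (RR) = (vx − vy + k·ωz)/r = -0.0800/0.05 = -1.6000

(-4.4000, 22.4000, 19.6000, -1.6000)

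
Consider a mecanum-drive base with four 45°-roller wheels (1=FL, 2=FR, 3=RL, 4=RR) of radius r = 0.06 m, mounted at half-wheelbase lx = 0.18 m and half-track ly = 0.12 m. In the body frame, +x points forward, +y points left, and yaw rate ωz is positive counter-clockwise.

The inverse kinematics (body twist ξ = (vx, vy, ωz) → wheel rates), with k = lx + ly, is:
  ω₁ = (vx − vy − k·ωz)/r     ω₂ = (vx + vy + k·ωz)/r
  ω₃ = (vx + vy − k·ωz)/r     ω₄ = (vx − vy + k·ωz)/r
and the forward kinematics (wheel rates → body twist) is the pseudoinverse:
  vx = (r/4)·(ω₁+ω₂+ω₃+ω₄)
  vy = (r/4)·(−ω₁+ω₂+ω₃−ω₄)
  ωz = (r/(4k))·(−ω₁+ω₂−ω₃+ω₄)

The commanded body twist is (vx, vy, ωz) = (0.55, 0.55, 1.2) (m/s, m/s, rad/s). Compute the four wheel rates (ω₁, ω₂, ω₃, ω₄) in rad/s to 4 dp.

(-6.0000, 24.3333, 12.3333, 6.0000)

k = lx + ly = 0.18 + 0.12 = 0.3000;  k·ωz = 0.3000·1.2 = 0.3600
ω₁ (FL) = (vx − vy − k·ωz)/r = -0.3600/0.06 = -6.0000
ω₂ (FR) = (vx + vy + k·ωz)/r = 1.4600/0.06 = 24.3333
ω₃ (RL) = (vx + vy − k·ωz)/r = 0.7400/0.06 = 12.3333
ω₄ (RR) = (vx − vy + k·ωz)/r = 0.3600/0.06 = 6.0000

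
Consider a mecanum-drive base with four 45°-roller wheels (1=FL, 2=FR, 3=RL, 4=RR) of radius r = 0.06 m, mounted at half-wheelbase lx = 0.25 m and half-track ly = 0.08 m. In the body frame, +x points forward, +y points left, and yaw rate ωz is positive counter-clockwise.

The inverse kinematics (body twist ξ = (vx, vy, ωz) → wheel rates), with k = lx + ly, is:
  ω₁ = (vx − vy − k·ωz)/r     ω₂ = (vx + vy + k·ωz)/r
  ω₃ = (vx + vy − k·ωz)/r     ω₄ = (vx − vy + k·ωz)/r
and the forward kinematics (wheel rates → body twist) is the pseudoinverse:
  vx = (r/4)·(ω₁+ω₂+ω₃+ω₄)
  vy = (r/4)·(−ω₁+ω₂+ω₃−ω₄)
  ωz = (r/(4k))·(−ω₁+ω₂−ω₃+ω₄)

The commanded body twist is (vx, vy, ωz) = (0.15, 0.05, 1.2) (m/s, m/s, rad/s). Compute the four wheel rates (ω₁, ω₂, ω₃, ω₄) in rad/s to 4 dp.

(-4.9333, 9.9333, -3.2667, 8.2667)

k = lx + ly = 0.25 + 0.08 = 0.3300;  k·ωz = 0.3300·1.2 = 0.3960
ω₁ (FL) = (vx − vy − k·ωz)/r = -0.2960/0.06 = -4.9333
ω₂ (FR) = (vx + vy + k·ωz)/r = 0.5960/0.06 = 9.9333
ω₃ (RL) = (vx + vy − k·ωz)/r = -0.1960/0.06 = -3.2667
ω₄ (RR) = (vx − vy + k·ωz)/r = 0.4960/0.06 = 8.2667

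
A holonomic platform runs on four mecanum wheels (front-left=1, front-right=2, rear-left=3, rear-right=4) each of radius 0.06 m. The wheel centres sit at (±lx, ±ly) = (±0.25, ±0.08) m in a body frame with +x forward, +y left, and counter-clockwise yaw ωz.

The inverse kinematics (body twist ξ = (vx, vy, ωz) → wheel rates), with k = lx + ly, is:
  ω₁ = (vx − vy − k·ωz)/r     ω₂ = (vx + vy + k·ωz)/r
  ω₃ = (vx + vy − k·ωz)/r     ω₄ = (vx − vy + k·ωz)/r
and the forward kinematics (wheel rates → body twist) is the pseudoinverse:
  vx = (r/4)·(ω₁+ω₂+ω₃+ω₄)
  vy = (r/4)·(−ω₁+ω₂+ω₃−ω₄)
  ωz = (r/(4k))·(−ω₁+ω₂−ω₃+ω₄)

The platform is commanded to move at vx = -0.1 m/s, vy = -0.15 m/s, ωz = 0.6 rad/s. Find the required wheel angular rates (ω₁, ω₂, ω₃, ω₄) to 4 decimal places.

k = lx + ly = 0.25 + 0.08 = 0.3300;  k·ωz = 0.3300·0.6 = 0.1980
ω₁ (FL) = (vx − vy − k·ωz)/r = -0.1480/0.06 = -2.4667
ω₂ (FR) = (vx + vy + k·ωz)/r = -0.0520/0.06 = -0.8667
ω₃ (RL) = (vx + vy − k·ωz)/r = -0.4480/0.06 = -7.4667
ω₄ (RR) = (vx − vy + k·ωz)/r = 0.2480/0.06 = 4.1333

(-2.4667, -0.8667, -7.4667, 4.1333)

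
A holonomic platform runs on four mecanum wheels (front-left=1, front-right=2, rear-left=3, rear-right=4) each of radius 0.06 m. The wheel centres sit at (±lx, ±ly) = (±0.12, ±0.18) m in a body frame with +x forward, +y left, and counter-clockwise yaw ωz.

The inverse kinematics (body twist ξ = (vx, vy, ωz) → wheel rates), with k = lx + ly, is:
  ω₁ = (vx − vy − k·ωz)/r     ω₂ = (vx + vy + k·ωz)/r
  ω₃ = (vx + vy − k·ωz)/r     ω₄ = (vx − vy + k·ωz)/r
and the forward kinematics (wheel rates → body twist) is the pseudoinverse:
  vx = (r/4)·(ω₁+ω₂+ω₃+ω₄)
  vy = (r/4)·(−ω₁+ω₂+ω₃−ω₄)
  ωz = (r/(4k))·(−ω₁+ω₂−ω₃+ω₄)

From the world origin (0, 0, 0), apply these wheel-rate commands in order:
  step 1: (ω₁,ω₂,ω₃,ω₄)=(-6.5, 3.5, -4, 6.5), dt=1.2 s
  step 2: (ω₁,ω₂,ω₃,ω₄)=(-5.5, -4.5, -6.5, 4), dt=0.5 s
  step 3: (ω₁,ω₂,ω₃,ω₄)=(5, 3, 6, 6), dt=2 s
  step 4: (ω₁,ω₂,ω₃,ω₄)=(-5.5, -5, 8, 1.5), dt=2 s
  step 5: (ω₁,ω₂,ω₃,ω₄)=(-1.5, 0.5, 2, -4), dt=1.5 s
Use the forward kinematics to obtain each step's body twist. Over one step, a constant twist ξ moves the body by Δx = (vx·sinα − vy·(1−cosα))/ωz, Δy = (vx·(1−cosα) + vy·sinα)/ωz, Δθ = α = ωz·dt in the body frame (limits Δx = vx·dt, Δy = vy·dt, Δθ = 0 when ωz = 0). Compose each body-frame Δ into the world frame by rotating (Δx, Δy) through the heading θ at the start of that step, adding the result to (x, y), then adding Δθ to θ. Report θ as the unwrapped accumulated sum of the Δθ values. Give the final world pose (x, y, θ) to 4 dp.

step 1: ξ=(vx,vy,ωz)=(-0.0075, -0.0075, 1.0250), dt=1.2 → body Δ=(-0.0020, -0.0118, 1.2300) → world pose (-0.0020, -0.0118, 1.2300)
step 2: ξ=(vx,vy,ωz)=(-0.1875, -0.1425, 0.5750), dt=0.5 → body Δ=(-0.0823, -0.0837, 0.2875) → world pose (0.0493, -0.1173, 1.5175)
step 3: ξ=(vx,vy,ωz)=(0.3000, -0.0300, -0.1000), dt=2.0 → body Δ=(0.5900, -0.1194, -0.2000) → world pose (0.2000, 0.4655, 1.3175)
step 4: ξ=(vx,vy,ωz)=(-0.0150, 0.1050, -0.3000), dt=2.0 → body Δ=(0.0329, 0.2064, -0.6000) → world pose (0.0084, 0.5491, 0.7175)
step 5: ξ=(vx,vy,ωz)=(-0.0450, 0.1200, -0.2000), dt=1.5 → body Δ=(-0.0397, 0.1874, -0.3000) → world pose (-0.1446, 0.6642, 0.4175)

(-0.1446, 0.6642, 0.4175)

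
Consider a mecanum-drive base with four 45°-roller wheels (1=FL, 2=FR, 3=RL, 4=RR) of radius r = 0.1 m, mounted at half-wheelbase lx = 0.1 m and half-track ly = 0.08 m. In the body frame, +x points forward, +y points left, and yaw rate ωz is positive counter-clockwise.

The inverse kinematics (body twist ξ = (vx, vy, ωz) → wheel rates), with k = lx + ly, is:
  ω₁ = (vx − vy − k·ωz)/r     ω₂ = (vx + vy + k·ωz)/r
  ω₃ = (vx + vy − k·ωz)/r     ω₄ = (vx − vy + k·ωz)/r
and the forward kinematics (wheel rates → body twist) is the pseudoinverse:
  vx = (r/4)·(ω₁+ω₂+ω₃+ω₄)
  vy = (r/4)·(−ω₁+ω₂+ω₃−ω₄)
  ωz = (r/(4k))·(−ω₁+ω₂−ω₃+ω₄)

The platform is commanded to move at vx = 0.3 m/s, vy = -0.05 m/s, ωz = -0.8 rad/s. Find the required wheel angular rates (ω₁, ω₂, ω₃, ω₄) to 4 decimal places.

(4.9400, 1.0600, 3.9400, 2.0600)

k = lx + ly = 0.1 + 0.08 = 0.1800;  k·ωz = 0.1800·-0.8 = -0.1440
ω₁ (FL) = (vx − vy − k·ωz)/r = 0.4940/0.1 = 4.9400
ω₂ (FR) = (vx + vy + k·ωz)/r = 0.1060/0.1 = 1.0600
ω₃ (RL) = (vx + vy − k·ωz)/r = 0.3940/0.1 = 3.9400
ω₄ (RR) = (vx − vy + k·ωz)/r = 0.2060/0.1 = 2.0600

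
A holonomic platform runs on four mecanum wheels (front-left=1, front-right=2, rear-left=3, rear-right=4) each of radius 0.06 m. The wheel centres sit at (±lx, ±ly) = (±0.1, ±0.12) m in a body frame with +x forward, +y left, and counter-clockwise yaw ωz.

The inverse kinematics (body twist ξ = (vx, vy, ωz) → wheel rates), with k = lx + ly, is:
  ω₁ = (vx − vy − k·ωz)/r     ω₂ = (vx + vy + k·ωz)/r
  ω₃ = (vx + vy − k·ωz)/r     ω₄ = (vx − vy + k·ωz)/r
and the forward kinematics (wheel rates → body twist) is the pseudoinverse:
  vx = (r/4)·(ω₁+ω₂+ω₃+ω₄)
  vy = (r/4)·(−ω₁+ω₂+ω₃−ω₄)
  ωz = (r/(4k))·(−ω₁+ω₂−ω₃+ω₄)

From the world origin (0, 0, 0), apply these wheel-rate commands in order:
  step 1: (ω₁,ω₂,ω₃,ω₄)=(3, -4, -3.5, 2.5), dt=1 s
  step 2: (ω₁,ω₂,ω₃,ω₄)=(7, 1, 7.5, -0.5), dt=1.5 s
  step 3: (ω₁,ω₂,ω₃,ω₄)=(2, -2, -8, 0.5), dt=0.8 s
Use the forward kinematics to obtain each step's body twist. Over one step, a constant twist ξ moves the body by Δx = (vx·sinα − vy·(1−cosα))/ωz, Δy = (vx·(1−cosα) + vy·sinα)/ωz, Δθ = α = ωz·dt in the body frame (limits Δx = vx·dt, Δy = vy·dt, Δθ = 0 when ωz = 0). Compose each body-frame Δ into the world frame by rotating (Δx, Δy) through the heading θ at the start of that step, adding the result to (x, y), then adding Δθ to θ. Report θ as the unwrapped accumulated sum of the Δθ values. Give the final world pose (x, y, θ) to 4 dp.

step 1: ξ=(vx,vy,ωz)=(-0.0300, -0.1950, -0.0682), dt=1.0 → body Δ=(-0.0366, -0.1938, -0.0682) → world pose (-0.0366, -0.1938, -0.0682)
step 2: ξ=(vx,vy,ωz)=(0.2250, 0.0300, -0.9545), dt=1.5 → body Δ=(0.2605, -0.1719, -1.4318) → world pose (0.2116, -0.3831, -1.5000)
step 3: ξ=(vx,vy,ωz)=(-0.1125, -0.1875, 0.3068), dt=0.8 → body Δ=(-0.0708, -0.1595, 0.2455) → world pose (0.0475, -0.3238, -1.2545)

(0.0475, -0.3238, -1.2545)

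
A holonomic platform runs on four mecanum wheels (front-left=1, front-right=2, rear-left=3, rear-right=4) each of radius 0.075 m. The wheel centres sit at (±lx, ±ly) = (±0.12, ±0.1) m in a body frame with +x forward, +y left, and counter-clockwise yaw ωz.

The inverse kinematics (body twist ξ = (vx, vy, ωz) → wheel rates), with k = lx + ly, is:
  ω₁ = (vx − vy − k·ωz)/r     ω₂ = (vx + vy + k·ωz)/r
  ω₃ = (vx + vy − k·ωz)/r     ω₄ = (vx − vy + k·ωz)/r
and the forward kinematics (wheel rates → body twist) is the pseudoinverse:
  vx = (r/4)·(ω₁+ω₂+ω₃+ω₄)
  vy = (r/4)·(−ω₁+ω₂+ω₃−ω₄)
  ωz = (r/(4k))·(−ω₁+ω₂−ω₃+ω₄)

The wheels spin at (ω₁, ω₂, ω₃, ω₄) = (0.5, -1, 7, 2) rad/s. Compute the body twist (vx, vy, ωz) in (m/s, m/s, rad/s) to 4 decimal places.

(0.1594, 0.0656, -0.5540)

k = lx + ly = 0.12 + 0.1 = 0.2200
ω₁+ω₂+ω₃+ω₄ = 8.5000  →  vx = (0.075/4)·8.5000 = 0.1594
−ω₁+ω₂+ω₃−ω₄ = 3.5000  →  vy = (0.075/4)·3.5000 = 0.0656
−ω₁+ω₂−ω₃+ω₄ = -6.5000  →  ωz = (0.075/0.8800)·-6.5000 = -0.5540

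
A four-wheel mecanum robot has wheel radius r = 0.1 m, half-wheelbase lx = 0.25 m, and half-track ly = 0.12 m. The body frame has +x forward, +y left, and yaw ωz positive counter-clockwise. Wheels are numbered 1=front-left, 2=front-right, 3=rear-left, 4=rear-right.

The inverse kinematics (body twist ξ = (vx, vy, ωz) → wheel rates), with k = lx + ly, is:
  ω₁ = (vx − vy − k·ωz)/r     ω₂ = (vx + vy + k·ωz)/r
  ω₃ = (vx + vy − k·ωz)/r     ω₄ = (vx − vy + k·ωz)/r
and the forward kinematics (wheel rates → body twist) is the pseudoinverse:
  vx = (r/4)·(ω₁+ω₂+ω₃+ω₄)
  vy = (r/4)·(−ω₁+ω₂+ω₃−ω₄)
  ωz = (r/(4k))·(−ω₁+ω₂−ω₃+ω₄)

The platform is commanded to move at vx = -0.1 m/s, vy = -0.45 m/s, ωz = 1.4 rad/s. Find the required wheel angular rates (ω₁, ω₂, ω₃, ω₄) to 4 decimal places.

k = lx + ly = 0.25 + 0.12 = 0.3700;  k·ωz = 0.3700·1.4 = 0.5180
ω₁ (FL) = (vx − vy − k·ωz)/r = -0.1680/0.1 = -1.6800
ω₂ (FR) = (vx + vy + k·ωz)/r = -0.0320/0.1 = -0.3200
ω₃ (RL) = (vx + vy − k·ωz)/r = -1.0680/0.1 = -10.6800
ω₄ (RR) = (vx − vy + k·ωz)/r = 0.8680/0.1 = 8.6800

(-1.6800, -0.3200, -10.6800, 8.6800)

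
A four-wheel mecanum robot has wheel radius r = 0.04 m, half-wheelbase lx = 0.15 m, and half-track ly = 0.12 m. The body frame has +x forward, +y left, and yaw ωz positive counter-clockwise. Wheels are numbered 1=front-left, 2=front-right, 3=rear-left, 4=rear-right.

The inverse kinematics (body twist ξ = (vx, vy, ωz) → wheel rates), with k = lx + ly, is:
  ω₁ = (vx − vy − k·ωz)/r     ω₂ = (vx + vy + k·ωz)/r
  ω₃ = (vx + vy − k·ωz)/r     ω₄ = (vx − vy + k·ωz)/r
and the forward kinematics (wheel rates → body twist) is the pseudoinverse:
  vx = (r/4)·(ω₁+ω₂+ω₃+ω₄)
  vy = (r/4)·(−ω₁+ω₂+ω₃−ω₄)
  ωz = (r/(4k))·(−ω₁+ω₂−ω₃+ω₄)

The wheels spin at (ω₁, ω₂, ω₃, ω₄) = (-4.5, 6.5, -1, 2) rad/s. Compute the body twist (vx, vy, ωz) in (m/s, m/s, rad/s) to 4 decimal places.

k = lx + ly = 0.15 + 0.12 = 0.2700
ω₁+ω₂+ω₃+ω₄ = 3.0000  →  vx = (0.04/4)·3.0000 = 0.0300
−ω₁+ω₂+ω₃−ω₄ = 8.0000  →  vy = (0.04/4)·8.0000 = 0.0800
−ω₁+ω₂−ω₃+ω₄ = 14.0000  →  ωz = (0.04/1.0800)·14.0000 = 0.5185

(0.0300, 0.0800, 0.5185)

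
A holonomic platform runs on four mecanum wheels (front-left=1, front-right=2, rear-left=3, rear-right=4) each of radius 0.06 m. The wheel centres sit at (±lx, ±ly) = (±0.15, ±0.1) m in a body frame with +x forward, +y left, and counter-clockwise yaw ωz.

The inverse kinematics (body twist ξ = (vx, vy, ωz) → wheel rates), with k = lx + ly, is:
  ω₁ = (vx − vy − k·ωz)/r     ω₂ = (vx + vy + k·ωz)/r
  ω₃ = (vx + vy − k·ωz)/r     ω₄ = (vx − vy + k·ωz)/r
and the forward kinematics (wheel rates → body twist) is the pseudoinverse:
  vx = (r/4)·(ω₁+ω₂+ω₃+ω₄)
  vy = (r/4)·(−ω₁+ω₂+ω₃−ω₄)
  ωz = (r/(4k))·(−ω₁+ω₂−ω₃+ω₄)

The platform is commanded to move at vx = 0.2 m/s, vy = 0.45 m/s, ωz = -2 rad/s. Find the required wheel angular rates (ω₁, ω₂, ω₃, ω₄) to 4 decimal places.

k = lx + ly = 0.15 + 0.1 = 0.2500;  k·ωz = 0.2500·-2 = -0.5000
ω₁ (FL) = (vx − vy − k·ωz)/r = 0.2500/0.06 = 4.1667
ω₂ (FR) = (vx + vy + k·ωz)/r = 0.1500/0.06 = 2.5000
ω₃ (RL) = (vx + vy − k·ωz)/r = 1.1500/0.06 = 19.1667
ω₄ (RR) = (vx − vy + k·ωz)/r = -0.7500/0.06 = -12.5000

(4.1667, 2.5000, 19.1667, -12.5000)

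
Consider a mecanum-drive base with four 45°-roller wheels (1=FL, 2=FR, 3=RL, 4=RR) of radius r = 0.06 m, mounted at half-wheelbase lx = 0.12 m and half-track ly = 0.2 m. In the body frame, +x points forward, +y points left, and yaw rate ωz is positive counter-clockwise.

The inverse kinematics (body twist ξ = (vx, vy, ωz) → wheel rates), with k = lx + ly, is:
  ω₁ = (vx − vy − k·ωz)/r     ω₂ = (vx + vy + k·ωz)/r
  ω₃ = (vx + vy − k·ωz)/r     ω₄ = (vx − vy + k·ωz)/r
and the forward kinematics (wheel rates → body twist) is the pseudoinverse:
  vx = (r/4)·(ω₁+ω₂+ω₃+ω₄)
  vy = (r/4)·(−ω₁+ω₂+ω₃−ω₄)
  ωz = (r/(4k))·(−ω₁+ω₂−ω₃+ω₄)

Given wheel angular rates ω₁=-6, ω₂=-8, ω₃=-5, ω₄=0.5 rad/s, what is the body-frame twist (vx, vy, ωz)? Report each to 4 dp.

(-0.2775, -0.1125, 0.1641)

k = lx + ly = 0.12 + 0.2 = 0.3200
ω₁+ω₂+ω₃+ω₄ = -18.5000  →  vx = (0.06/4)·-18.5000 = -0.2775
−ω₁+ω₂+ω₃−ω₄ = -7.5000  →  vy = (0.06/4)·-7.5000 = -0.1125
−ω₁+ω₂−ω₃+ω₄ = 3.5000  →  ωz = (0.06/1.2800)·3.5000 = 0.1641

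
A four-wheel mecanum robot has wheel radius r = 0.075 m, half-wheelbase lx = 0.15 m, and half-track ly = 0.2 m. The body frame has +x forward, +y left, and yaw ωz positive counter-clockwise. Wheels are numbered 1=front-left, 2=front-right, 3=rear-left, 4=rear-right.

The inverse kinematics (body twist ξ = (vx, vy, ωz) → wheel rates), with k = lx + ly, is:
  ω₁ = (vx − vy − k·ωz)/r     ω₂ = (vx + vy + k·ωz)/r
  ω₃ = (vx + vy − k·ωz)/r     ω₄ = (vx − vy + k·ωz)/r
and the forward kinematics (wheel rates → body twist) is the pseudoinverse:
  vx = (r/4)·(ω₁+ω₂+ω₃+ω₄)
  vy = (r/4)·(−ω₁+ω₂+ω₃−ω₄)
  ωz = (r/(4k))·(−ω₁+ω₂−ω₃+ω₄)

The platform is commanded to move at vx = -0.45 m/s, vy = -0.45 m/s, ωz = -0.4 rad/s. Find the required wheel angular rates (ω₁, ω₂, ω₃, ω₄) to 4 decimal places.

(1.8667, -13.8667, -10.1333, -1.8667)

k = lx + ly = 0.15 + 0.2 = 0.3500;  k·ωz = 0.3500·-0.4 = -0.1400
ω₁ (FL) = (vx − vy − k·ωz)/r = 0.1400/0.075 = 1.8667
ω₂ (FR) = (vx + vy + k·ωz)/r = -1.0400/0.075 = -13.8667
ω₃ (RL) = (vx + vy − k·ωz)/r = -0.7600/0.075 = -10.1333
ω₄ (RR) = (vx − vy + k·ωz)/r = -0.1400/0.075 = -1.8667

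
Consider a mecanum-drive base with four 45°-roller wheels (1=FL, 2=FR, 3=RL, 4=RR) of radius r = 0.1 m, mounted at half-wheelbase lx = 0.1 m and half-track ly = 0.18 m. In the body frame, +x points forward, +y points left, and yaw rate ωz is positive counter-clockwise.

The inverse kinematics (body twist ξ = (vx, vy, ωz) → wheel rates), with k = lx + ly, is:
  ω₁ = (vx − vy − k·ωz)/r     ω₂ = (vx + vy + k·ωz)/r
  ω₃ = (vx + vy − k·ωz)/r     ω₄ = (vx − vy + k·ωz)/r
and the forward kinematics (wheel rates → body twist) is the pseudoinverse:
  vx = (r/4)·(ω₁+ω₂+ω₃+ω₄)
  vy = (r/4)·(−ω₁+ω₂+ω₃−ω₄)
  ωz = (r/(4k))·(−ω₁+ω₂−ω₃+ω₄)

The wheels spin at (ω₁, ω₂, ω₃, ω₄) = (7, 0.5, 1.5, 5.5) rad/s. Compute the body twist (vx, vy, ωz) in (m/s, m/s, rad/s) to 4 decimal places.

k = lx + ly = 0.1 + 0.18 = 0.2800
ω₁+ω₂+ω₃+ω₄ = 14.5000  →  vx = (0.1/4)·14.5000 = 0.3625
−ω₁+ω₂+ω₃−ω₄ = -10.5000  →  vy = (0.1/4)·-10.5000 = -0.2625
−ω₁+ω₂−ω₃+ω₄ = -2.5000  →  ωz = (0.1/1.1200)·-2.5000 = -0.2232

(0.3625, -0.2625, -0.2232)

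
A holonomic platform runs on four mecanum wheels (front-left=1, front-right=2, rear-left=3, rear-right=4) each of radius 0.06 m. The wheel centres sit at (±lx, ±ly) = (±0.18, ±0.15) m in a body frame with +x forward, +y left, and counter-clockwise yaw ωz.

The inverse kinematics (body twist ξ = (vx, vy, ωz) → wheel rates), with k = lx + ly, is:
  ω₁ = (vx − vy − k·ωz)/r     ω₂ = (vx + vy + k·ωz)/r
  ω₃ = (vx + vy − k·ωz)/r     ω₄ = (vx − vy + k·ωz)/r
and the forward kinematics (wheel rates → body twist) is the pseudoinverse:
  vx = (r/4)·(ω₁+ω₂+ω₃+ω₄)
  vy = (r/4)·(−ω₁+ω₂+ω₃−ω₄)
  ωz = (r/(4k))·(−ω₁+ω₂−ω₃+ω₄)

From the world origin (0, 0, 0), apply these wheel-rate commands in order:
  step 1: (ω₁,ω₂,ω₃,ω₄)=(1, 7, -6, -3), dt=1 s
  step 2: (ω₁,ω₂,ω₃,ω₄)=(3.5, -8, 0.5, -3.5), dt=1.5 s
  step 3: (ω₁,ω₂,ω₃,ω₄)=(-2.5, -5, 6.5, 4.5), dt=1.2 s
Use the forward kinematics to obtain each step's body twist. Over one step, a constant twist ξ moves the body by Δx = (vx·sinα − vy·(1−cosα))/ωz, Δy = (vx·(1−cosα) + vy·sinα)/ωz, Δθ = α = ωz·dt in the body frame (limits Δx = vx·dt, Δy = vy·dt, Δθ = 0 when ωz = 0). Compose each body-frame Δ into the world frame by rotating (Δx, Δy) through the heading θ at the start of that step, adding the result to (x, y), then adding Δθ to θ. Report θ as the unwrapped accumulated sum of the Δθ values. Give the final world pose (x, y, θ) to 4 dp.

step 1: ξ=(vx,vy,ωz)=(-0.0150, 0.0450, 0.4091), dt=1.0 → body Δ=(-0.0237, 0.0407, 0.4091) → world pose (-0.0237, 0.0407, 0.4091)
step 2: ξ=(vx,vy,ωz)=(-0.1125, -0.1125, -0.7045), dt=1.5 → body Δ=(-0.2202, -0.0579, -1.0568) → world pose (-0.2027, -0.1000, -0.6477)
step 3: ξ=(vx,vy,ωz)=(0.0525, -0.0075, -0.2045), dt=1.2 → body Δ=(0.0613, -0.0166, -0.2455) → world pose (-0.1638, -0.1502, -0.8932)

(-0.1638, -0.1502, -0.8932)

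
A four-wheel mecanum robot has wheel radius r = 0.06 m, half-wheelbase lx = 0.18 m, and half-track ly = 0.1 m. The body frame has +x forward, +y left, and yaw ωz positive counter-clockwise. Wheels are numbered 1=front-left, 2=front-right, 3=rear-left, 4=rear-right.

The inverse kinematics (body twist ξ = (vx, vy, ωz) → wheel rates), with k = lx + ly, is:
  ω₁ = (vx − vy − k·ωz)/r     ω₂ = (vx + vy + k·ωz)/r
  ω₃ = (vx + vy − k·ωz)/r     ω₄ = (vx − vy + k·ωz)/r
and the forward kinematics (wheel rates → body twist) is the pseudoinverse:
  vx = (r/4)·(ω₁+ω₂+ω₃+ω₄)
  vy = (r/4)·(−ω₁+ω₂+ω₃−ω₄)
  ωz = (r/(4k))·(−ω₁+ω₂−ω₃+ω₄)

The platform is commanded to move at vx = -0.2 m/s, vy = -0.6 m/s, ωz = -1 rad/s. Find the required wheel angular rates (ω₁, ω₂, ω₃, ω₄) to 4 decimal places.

(11.3333, -18.0000, -8.6667, 2.0000)

k = lx + ly = 0.18 + 0.1 = 0.2800;  k·ωz = 0.2800·-1 = -0.2800
ω₁ (FL) = (vx − vy − k·ωz)/r = 0.6800/0.06 = 11.3333
ω₂ (FR) = (vx + vy + k·ωz)/r = -1.0800/0.06 = -18.0000
ω₃ (RL) = (vx + vy − k·ωz)/r = -0.5200/0.06 = -8.6667
ω₄ (RR) = (vx − vy + k·ωz)/r = 0.1200/0.06 = 2.0000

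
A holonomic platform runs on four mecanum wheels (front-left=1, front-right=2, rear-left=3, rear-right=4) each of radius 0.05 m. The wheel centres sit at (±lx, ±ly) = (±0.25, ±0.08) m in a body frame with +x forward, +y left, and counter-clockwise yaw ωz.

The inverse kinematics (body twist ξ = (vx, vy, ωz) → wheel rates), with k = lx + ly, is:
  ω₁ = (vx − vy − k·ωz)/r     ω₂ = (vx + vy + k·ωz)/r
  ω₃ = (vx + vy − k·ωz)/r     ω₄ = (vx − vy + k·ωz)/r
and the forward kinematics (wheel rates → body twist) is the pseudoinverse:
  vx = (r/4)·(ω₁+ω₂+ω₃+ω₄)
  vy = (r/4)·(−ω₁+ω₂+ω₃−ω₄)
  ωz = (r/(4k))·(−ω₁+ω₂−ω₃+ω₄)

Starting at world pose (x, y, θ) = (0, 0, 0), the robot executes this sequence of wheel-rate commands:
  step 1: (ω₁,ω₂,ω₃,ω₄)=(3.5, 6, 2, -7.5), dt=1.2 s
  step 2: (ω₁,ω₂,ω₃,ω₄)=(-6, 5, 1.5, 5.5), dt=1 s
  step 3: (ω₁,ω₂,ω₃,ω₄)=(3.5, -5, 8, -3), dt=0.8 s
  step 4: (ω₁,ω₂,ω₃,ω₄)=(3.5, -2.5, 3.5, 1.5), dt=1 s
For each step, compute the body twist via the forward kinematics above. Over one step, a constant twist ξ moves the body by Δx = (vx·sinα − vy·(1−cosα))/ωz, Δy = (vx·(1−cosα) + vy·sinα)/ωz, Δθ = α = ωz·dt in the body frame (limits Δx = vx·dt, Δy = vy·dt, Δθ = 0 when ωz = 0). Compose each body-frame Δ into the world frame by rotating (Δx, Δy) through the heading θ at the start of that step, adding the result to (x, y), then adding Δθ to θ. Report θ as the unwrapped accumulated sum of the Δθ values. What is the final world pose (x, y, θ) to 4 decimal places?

(0.2421, 0.1951, -0.6439)

step 1: ξ=(vx,vy,ωz)=(0.0500, 0.1500, -0.2652), dt=1.2 → body Δ=(0.0874, 0.1675, -0.3182) → world pose (0.0874, 0.1675, -0.3182)
step 2: ξ=(vx,vy,ωz)=(0.0750, 0.0875, 0.5682), dt=1.0 → body Δ=(0.0468, 0.1036, 0.5682) → world pose (0.1643, 0.2513, 0.2500)
step 3: ξ=(vx,vy,ωz)=(0.0438, 0.0313, -0.7386), dt=0.8 → body Δ=(0.0402, 0.0135, -0.5909) → world pose (0.1999, 0.2743, -0.3409)
step 4: ξ=(vx,vy,ωz)=(0.0750, -0.0500, -0.3030), dt=1.0 → body Δ=(0.0663, -0.0605, -0.3030) → world pose (0.2421, 0.1951, -0.6439)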